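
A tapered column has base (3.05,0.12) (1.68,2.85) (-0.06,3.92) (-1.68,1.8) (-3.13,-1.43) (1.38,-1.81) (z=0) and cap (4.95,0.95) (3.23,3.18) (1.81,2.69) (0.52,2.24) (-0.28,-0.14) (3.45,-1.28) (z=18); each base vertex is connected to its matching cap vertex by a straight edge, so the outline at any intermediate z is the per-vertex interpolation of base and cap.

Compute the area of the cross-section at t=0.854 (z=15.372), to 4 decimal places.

Cross-section at t=0.854: each vertex is (1-t)·p0[i] + t·p1[i].
  v1: (1-0.854)·(3.05,0.12) + 0.854·(4.95,0.95) = (4.6726,0.8288)
  v2: (1-0.854)·(1.68,2.85) + 0.854·(3.23,3.18) = (3.0037,3.1318)
  v3: (1-0.854)·(-0.06,3.92) + 0.854·(1.81,2.69) = (1.5370,2.8696)
  v4: (1-0.854)·(-1.68,1.8) + 0.854·(0.52,2.24) = (0.1988,2.1758)
  v5: (1-0.854)·(-3.13,-1.43) + 0.854·(-0.28,-0.14) = (-0.6961,-0.3283)
  v6: (1-0.854)·(1.38,-1.81) + 0.854·(3.45,-1.28) = (3.1478,-1.3574)
Shoelace sum Σ(x_i·y_{i+1} − x_{i+1}·y_i):
  i=1: 4.6726·3.1318 − 3.0037·0.8288 = +12.1442 (running +12.1442)
  i=2: 3.0037·2.8696 − 1.5370·3.1318 = +3.8058 (running +15.9500)
  i=3: 1.5370·2.1758 − 0.1988·2.8696 = +2.7736 (running +18.7237)
  i=4: 0.1988·-0.3283 − -0.6961·2.1758 = +1.4493 (running +20.1729)
  i=5: -0.6961·-1.3574 − 3.1478·-0.3283 = +1.9784 (running +22.1513)
  i=6: 3.1478·0.8288 − 4.6726·-1.3574 = +8.9514 (running +31.1028)
Area = |Σ|/2 = |31.1028|/2 = 15.5514

Area at t=0.854: 15.5514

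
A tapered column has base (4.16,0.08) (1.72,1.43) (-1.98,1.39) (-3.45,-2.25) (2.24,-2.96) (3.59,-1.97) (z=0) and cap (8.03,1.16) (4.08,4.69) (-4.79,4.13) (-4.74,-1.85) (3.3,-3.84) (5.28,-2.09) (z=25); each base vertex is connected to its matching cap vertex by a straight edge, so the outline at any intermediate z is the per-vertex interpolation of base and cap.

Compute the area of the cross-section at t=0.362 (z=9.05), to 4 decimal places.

Cross-section at t=0.362: each vertex is (1-t)·p0[i] + t·p1[i].
  v1: (1-0.362)·(4.16,0.08) + 0.362·(8.03,1.16) = (5.5609,0.4710)
  v2: (1-0.362)·(1.72,1.43) + 0.362·(4.08,4.69) = (2.5743,2.6101)
  v3: (1-0.362)·(-1.98,1.39) + 0.362·(-4.79,4.13) = (-2.9972,2.3819)
  v4: (1-0.362)·(-3.45,-2.25) + 0.362·(-4.74,-1.85) = (-3.9170,-2.1052)
  v5: (1-0.362)·(2.24,-2.96) + 0.362·(3.3,-3.84) = (2.6237,-3.2786)
  v6: (1-0.362)·(3.59,-1.97) + 0.362·(5.28,-2.09) = (4.2018,-2.0134)
Shoelace sum Σ(x_i·y_{i+1} − x_{i+1}·y_i):
  i=1: 5.5609·2.6101 − 2.5743·0.4710 = +13.3023 (running +13.3023)
  i=2: 2.5743·2.3819 − -2.9972·2.6101 = +13.9548 (running +27.2571)
  i=3: -2.9972·-2.1052 − -3.9170·2.3819 = +15.6395 (running +42.8967)
  i=4: -3.9170·-3.2786 − 2.6237·-2.1052 = +18.3655 (running +61.2622)
  i=5: 2.6237·-2.0134 − 4.2018·-3.2786 = +8.4931 (running +69.7553)
  i=6: 4.2018·0.4710 − 5.5609·-2.0134 = +13.1755 (running +82.9308)
Area = |Σ|/2 = |82.9308|/2 = 41.4654

Area at t=0.362: 41.4654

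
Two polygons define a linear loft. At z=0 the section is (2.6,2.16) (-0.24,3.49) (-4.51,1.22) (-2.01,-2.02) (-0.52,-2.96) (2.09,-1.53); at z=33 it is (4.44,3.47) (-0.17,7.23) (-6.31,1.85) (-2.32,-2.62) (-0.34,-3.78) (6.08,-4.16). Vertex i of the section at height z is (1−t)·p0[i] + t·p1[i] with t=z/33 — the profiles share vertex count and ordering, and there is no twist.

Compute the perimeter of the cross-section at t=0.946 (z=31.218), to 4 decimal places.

Cross-section at t=0.946: each vertex is (1-t)·p0[i] + t·p1[i].
  v1: (1-0.946)·(2.6,2.16) + 0.946·(4.44,3.47) = (4.3406,3.3993)
  v2: (1-0.946)·(-0.24,3.49) + 0.946·(-0.17,7.23) = (-0.1738,7.0280)
  v3: (1-0.946)·(-4.51,1.22) + 0.946·(-6.31,1.85) = (-6.2128,1.8160)
  v4: (1-0.946)·(-2.01,-2.02) + 0.946·(-2.32,-2.62) = (-2.3033,-2.5876)
  v5: (1-0.946)·(-0.52,-2.96) + 0.946·(-0.34,-3.78) = (-0.3497,-3.7357)
  v6: (1-0.946)·(2.09,-1.53) + 0.946·(6.08,-4.16) = (5.8645,-4.0180)
Perimeter = Σ |v_{i+1} − v_i|:
  edge 1→2: √(-4.5144² + 3.6288²) = 5.7921 (running 5.7921)
  edge 2→3: √(-6.0390² + -5.2121²) = 7.9772 (running 13.7692)
  edge 3→4: √(3.9095² + -4.4036²) = 5.8886 (running 19.6579)
  edge 4→5: √(1.9535² + -1.1481²) = 2.2659 (running 21.9238)
  edge 5→6: √(6.2143² + -0.2823²) = 6.2207 (running 28.1445)
  edge 6→1: √(-1.5239² + 7.4172²) = 7.5722 (running 35.7167)
Perimeter = 35.7167

Perimeter at t=0.946: 35.7167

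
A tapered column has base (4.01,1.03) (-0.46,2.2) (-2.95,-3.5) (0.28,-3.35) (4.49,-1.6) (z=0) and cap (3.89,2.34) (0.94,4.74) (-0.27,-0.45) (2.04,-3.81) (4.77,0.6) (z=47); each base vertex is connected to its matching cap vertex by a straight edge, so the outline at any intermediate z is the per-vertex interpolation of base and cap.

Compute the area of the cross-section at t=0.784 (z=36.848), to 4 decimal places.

Area at t=0.784: 24.9121

Cross-section at t=0.784: each vertex is (1-t)·p0[i] + t·p1[i].
  v1: (1-0.784)·(4.01,1.03) + 0.784·(3.89,2.34) = (3.9159,2.0570)
  v2: (1-0.784)·(-0.46,2.2) + 0.784·(0.94,4.74) = (0.6376,4.1914)
  v3: (1-0.784)·(-2.95,-3.5) + 0.784·(-0.27,-0.45) = (-0.8489,-1.1088)
  v4: (1-0.784)·(0.28,-3.35) + 0.784·(2.04,-3.81) = (1.6598,-3.7106)
  v5: (1-0.784)·(4.49,-1.6) + 0.784·(4.77,0.6) = (4.7095,0.1248)
Shoelace sum Σ(x_i·y_{i+1} − x_{i+1}·y_i):
  i=1: 3.9159·4.1914 − 0.6376·2.0570 = +15.1015 (running +15.1015)
  i=2: 0.6376·-1.1088 − -0.8489·4.1914 = +2.8510 (running +17.9525)
  i=3: -0.8489·-3.7106 − 1.6598·-1.1088 = +4.9903 (running +22.9428)
  i=4: 1.6598·0.1248 − 4.7095·-3.7106 = +17.6825 (running +40.6253)
  i=5: 4.7095·2.0570 − 3.9159·0.1248 = +9.1990 (running +49.8242)
Area = |Σ|/2 = |49.8242|/2 = 24.9121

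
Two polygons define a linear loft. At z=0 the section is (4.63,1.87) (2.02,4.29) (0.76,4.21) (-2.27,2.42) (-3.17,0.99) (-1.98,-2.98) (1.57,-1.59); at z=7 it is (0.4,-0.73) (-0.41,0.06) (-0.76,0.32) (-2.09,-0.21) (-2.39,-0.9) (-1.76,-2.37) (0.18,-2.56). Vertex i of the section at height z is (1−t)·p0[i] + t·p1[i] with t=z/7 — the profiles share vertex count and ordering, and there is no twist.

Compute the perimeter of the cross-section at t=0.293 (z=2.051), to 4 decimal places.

Perimeter at t=0.293: 18.4913

Cross-section at t=0.293: each vertex is (1-t)·p0[i] + t·p1[i].
  v1: (1-0.293)·(4.63,1.87) + 0.293·(0.4,-0.73) = (3.3906,1.1082)
  v2: (1-0.293)·(2.02,4.29) + 0.293·(-0.41,0.06) = (1.3080,3.0506)
  v3: (1-0.293)·(0.76,4.21) + 0.293·(-0.76,0.32) = (0.3146,3.0702)
  v4: (1-0.293)·(-2.27,2.42) + 0.293·(-2.09,-0.21) = (-2.2173,1.6494)
  v5: (1-0.293)·(-3.17,0.99) + 0.293·(-2.39,-0.9) = (-2.9415,0.4362)
  v6: (1-0.293)·(-1.98,-2.98) + 0.293·(-1.76,-2.37) = (-1.9155,-2.8013)
  v7: (1-0.293)·(1.57,-1.59) + 0.293·(0.18,-2.56) = (1.1627,-1.8742)
Perimeter = Σ |v_{i+1} − v_i|:
  edge 1→2: √(-2.0826² + 1.9424²) = 2.8478 (running 2.8478)
  edge 2→3: √(-0.9934² + 0.0196²) = 0.9936 (running 3.8414)
  edge 3→4: √(-2.5319² + -1.4208²) = 2.9033 (running 6.7447)
  edge 4→5: √(-0.7242² + -1.2132²) = 1.4129 (running 8.1576)
  edge 5→6: √(1.0259² + -3.2375²) = 3.3962 (running 11.5538)
  edge 6→7: √(3.0783² + 0.9271²) = 3.2148 (running 14.7686)
  edge 7→1: √(2.2279² + 2.9824²) = 3.7227 (running 18.4913)
Perimeter = 18.4913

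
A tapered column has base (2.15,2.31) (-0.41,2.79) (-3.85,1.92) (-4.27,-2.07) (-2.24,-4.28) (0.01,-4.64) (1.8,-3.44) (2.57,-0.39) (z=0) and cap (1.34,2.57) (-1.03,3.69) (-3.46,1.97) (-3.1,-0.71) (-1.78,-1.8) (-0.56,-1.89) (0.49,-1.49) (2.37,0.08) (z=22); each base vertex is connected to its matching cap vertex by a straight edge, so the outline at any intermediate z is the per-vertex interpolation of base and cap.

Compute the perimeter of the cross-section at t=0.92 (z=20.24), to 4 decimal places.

Cross-section at t=0.92: each vertex is (1-t)·p0[i] + t·p1[i].
  v1: (1-0.92)·(2.15,2.31) + 0.92·(1.34,2.57) = (1.4048,2.5492)
  v2: (1-0.92)·(-0.41,2.79) + 0.92·(-1.03,3.69) = (-0.9804,3.6180)
  v3: (1-0.92)·(-3.85,1.92) + 0.92·(-3.46,1.97) = (-3.4912,1.9660)
  v4: (1-0.92)·(-4.27,-2.07) + 0.92·(-3.1,-0.71) = (-3.1936,-0.8188)
  v5: (1-0.92)·(-2.24,-4.28) + 0.92·(-1.78,-1.8) = (-1.8168,-1.9984)
  v6: (1-0.92)·(0.01,-4.64) + 0.92·(-0.56,-1.89) = (-0.5144,-2.1100)
  v7: (1-0.92)·(1.8,-3.44) + 0.92·(0.49,-1.49) = (0.5948,-1.6460)
  v8: (1-0.92)·(2.57,-0.39) + 0.92·(2.37,0.08) = (2.3860,0.0424)
Perimeter = Σ |v_{i+1} − v_i|:
  edge 1→2: √(-2.3852² + 1.0688²) = 2.6137 (running 2.6137)
  edge 2→3: √(-2.5108² + -1.6520²) = 3.0055 (running 5.6192)
  edge 3→4: √(0.2976² + -2.7848²) = 2.8007 (running 8.4199)
  edge 4→5: √(1.3768² + -1.1796²) = 1.8130 (running 10.2329)
  edge 5→6: √(1.3024² + -0.1116²) = 1.3072 (running 11.5401)
  edge 6→7: √(1.1092² + 0.4640²) = 1.2023 (running 12.7424)
  edge 7→8: √(1.7912² + 1.6884²) = 2.4615 (running 15.2040)
  edge 8→1: √(-0.9812² + 2.5068²) = 2.6920 (running 17.8959)
Perimeter = 17.8959

Perimeter at t=0.92: 17.8959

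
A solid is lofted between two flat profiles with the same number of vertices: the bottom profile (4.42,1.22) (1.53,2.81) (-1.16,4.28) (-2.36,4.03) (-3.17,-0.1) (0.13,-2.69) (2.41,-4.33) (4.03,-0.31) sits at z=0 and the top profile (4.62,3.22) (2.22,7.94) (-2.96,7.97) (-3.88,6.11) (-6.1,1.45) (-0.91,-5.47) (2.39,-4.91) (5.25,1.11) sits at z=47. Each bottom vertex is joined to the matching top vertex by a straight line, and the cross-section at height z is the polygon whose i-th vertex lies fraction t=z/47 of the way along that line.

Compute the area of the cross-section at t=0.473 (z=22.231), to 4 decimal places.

Cross-section at t=0.473: each vertex is (1-t)·p0[i] + t·p1[i].
  v1: (1-0.473)·(4.42,1.22) + 0.473·(4.62,3.22) = (4.5146,2.1660)
  v2: (1-0.473)·(1.53,2.81) + 0.473·(2.22,7.94) = (1.8564,5.2365)
  v3: (1-0.473)·(-1.16,4.28) + 0.473·(-2.96,7.97) = (-2.0114,6.0254)
  v4: (1-0.473)·(-2.36,4.03) + 0.473·(-3.88,6.11) = (-3.0790,5.0138)
  v5: (1-0.473)·(-3.17,-0.1) + 0.473·(-6.1,1.45) = (-4.5559,0.6331)
  v6: (1-0.473)·(0.13,-2.69) + 0.473·(-0.91,-5.47) = (-0.3619,-4.0049)
  v7: (1-0.473)·(2.41,-4.33) + 0.473·(2.39,-4.91) = (2.4005,-4.6043)
  v8: (1-0.473)·(4.03,-0.31) + 0.473·(5.25,1.11) = (4.6071,0.3617)
Shoelace sum Σ(x_i·y_{i+1} − x_{i+1}·y_i):
  i=1: 4.5146·5.2365 − 1.8564·2.1660 = +19.6198 (running +19.6198)
  i=2: 1.8564·6.0254 − -2.0114·5.2365 = +21.7180 (running +41.3378)
  i=3: -2.0114·5.0138 − -3.0790·6.0254 = +8.4670 (running +49.8048)
  i=4: -3.0790·0.6331 − -4.5559·5.0138 = +20.8931 (running +70.6978)
  i=5: -4.5559·-4.0049 − -0.3619·0.6331 = +18.4752 (running +89.1731)
  i=6: -0.3619·-4.6043 − 2.4005·-4.0049 = +11.2804 (running +100.4535)
  i=7: 2.4005·0.3617 − 4.6071·-4.6043 = +22.0806 (running +122.5341)
  i=8: 4.6071·2.1660 − 4.5146·0.3617 = +8.3461 (running +130.8803)
Area = |Σ|/2 = |130.8803|/2 = 65.4401

Area at t=0.473: 65.4401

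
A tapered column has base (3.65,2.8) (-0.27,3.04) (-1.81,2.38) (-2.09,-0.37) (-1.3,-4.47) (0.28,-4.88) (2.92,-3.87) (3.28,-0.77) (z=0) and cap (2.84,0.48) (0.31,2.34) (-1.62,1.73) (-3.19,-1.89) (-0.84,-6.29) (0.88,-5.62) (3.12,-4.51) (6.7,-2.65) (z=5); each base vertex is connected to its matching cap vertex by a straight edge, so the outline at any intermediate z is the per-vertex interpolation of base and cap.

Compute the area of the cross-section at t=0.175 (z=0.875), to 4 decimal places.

Area at t=0.175: 39.2287

Cross-section at t=0.175: each vertex is (1-t)·p0[i] + t·p1[i].
  v1: (1-0.175)·(3.65,2.8) + 0.175·(2.84,0.48) = (3.5082,2.3940)
  v2: (1-0.175)·(-0.27,3.04) + 0.175·(0.31,2.34) = (-0.1685,2.9175)
  v3: (1-0.175)·(-1.81,2.38) + 0.175·(-1.62,1.73) = (-1.7767,2.2662)
  v4: (1-0.175)·(-2.09,-0.37) + 0.175·(-3.19,-1.89) = (-2.2825,-0.6360)
  v5: (1-0.175)·(-1.3,-4.47) + 0.175·(-0.84,-6.29) = (-1.2195,-4.7885)
  v6: (1-0.175)·(0.28,-4.88) + 0.175·(0.88,-5.62) = (0.3850,-5.0095)
  v7: (1-0.175)·(2.92,-3.87) + 0.175·(3.12,-4.51) = (2.9550,-3.9820)
  v8: (1-0.175)·(3.28,-0.77) + 0.175·(6.7,-2.65) = (3.8785,-1.0990)
Shoelace sum Σ(x_i·y_{i+1} − x_{i+1}·y_i):
  i=1: 3.5082·2.9175 − -0.1685·2.3940 = +10.6387 (running +10.6387)
  i=2: -0.1685·2.2662 − -1.7767·2.9175 = +4.8018 (running +15.4405)
  i=3: -1.7767·-0.6360 − -2.2825·2.2662 = +6.3027 (running +21.7432)
  i=4: -2.2825·-4.7885 − -1.2195·-0.6360 = +10.1541 (running +31.8974)
  i=5: -1.2195·-5.0095 − 0.3850·-4.7885 = +7.9527 (running +39.8500)
  i=6: 0.3850·-3.9820 − 2.9550·-5.0095 = +13.2700 (running +53.1201)
  i=7: 2.9550·-1.0990 − 3.8785·-3.9820 = +12.1966 (running +65.3167)
  i=8: 3.8785·2.3940 − 3.5082·-1.0990 = +13.1407 (running +78.4574)
Area = |Σ|/2 = |78.4574|/2 = 39.2287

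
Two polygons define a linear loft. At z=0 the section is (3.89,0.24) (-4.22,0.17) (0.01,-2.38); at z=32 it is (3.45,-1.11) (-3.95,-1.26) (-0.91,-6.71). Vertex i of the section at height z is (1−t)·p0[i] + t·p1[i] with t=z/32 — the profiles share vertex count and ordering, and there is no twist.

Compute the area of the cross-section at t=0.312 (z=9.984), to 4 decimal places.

Cross-section at t=0.312: each vertex is (1-t)·p0[i] + t·p1[i].
  v1: (1-0.312)·(3.89,0.24) + 0.312·(3.45,-1.11) = (3.7527,-0.1812)
  v2: (1-0.312)·(-4.22,0.17) + 0.312·(-3.95,-1.26) = (-4.1358,-0.2762)
  v3: (1-0.312)·(0.01,-2.38) + 0.312·(-0.91,-6.71) = (-0.2770,-3.7310)
Shoelace sum Σ(x_i·y_{i+1} − x_{i+1}·y_i):
  i=1: 3.7527·-0.2762 − -4.1358·-0.1812 = -1.7858 (running -1.7858)
  i=2: -4.1358·-3.7310 − -0.2770·-0.2762 = +15.3538 (running +13.5681)
  i=3: -0.2770·-0.1812 − 3.7527·-3.7310 = +14.0514 (running +27.6195)
Area = |Σ|/2 = |27.6195|/2 = 13.8098

Area at t=0.312: 13.8098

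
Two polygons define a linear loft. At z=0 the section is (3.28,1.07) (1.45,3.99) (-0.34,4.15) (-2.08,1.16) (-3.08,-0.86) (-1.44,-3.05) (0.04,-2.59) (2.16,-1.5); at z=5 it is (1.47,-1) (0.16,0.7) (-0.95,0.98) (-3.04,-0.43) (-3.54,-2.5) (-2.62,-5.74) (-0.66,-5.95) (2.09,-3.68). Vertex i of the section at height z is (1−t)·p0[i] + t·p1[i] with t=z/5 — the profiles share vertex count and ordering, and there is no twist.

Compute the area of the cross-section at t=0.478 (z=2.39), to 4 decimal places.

Area at t=0.478: 27.7750

Cross-section at t=0.478: each vertex is (1-t)·p0[i] + t·p1[i].
  v1: (1-0.478)·(3.28,1.07) + 0.478·(1.47,-1) = (2.4148,0.0805)
  v2: (1-0.478)·(1.45,3.99) + 0.478·(0.16,0.7) = (0.8334,2.4174)
  v3: (1-0.478)·(-0.34,4.15) + 0.478·(-0.95,0.98) = (-0.6316,2.6347)
  v4: (1-0.478)·(-2.08,1.16) + 0.478·(-3.04,-0.43) = (-2.5389,0.4000)
  v5: (1-0.478)·(-3.08,-0.86) + 0.478·(-3.54,-2.5) = (-3.2999,-1.6439)
  v6: (1-0.478)·(-1.44,-3.05) + 0.478·(-2.62,-5.74) = (-2.0040,-4.3358)
  v7: (1-0.478)·(0.04,-2.59) + 0.478·(-0.66,-5.95) = (-0.2946,-4.1961)
  v8: (1-0.478)·(2.16,-1.5) + 0.478·(2.09,-3.68) = (2.1265,-2.5420)
Shoelace sum Σ(x_i·y_{i+1} − x_{i+1}·y_i):
  i=1: 2.4148·2.4174 − 0.8334·0.0805 = +5.7704 (running +5.7704)
  i=2: 0.8334·2.6347 − -0.6316·2.4174 = +3.7225 (running +9.4929)
  i=3: -0.6316·0.4000 − -2.5389·2.6347 = +6.4367 (running +15.9296)
  i=4: -2.5389·-1.6439 − -3.2999·0.4000 = +5.4936 (running +21.4232)
  i=5: -3.2999·-4.3358 − -2.0040·-1.6439 = +11.0132 (running +32.4364)
  i=6: -2.0040·-4.1961 − -0.2946·-4.3358 = +7.1318 (running +39.5682)
  i=7: -0.2946·-2.5420 − 2.1265·-4.1961 = +9.6720 (running +49.2402)
  i=8: 2.1265·0.0805 − 2.4148·-2.5420 = +6.3098 (running +55.5500)
Area = |Σ|/2 = |55.5500|/2 = 27.7750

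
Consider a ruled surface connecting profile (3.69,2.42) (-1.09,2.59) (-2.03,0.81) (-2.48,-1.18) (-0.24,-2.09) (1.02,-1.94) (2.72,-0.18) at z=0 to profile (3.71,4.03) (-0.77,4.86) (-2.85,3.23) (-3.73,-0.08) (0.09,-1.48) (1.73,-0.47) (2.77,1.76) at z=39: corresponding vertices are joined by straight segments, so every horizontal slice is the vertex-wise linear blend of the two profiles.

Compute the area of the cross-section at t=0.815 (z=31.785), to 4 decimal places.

Cross-section at t=0.815: each vertex is (1-t)·p0[i] + t·p1[i].
  v1: (1-0.815)·(3.69,2.42) + 0.815·(3.71,4.03) = (3.7063,3.7322)
  v2: (1-0.815)·(-1.09,2.59) + 0.815·(-0.77,4.86) = (-0.8292,4.4401)
  v3: (1-0.815)·(-2.03,0.81) + 0.815·(-2.85,3.23) = (-2.6983,2.7823)
  v4: (1-0.815)·(-2.48,-1.18) + 0.815·(-3.73,-0.08) = (-3.4987,-0.2835)
  v5: (1-0.815)·(-0.24,-2.09) + 0.815·(0.09,-1.48) = (0.0289,-1.5929)
  v6: (1-0.815)·(1.02,-1.94) + 0.815·(1.73,-0.47) = (1.5986,-0.7420)
  v7: (1-0.815)·(2.72,-0.18) + 0.815·(2.77,1.76) = (2.7607,1.4011)
Shoelace sum Σ(x_i·y_{i+1} − x_{i+1}·y_i):
  i=1: 3.7063·4.4401 − -0.8292·3.7322 = +19.5509 (running +19.5509)
  i=2: -0.8292·2.7823 − -2.6983·4.4401 = +9.6735 (running +29.2244)
  i=3: -2.6983·-0.2835 − -3.4987·2.7823 = +10.4995 (running +39.7239)
  i=4: -3.4987·-1.5929 − 0.0289·-0.2835 = +5.5812 (running +45.3051)
  i=5: 0.0289·-0.7420 − 1.5986·-1.5929 = +2.5249 (running +47.8300)
  i=6: 1.5986·1.4011 − 2.7607·-0.7420 = +4.2882 (running +52.1182)
  i=7: 2.7607·3.7322 − 3.7063·1.4011 = +5.1106 (running +57.2289)
Area = |Σ|/2 = |57.2289|/2 = 28.6144

Area at t=0.815: 28.6144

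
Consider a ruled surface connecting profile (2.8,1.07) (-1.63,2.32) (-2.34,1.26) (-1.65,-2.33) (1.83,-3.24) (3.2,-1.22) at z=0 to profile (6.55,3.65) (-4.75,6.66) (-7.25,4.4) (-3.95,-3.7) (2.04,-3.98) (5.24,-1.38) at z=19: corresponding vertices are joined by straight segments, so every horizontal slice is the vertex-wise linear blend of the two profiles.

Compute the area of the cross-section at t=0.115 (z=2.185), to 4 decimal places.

Area at t=0.115: 27.9594

Cross-section at t=0.115: each vertex is (1-t)·p0[i] + t·p1[i].
  v1: (1-0.115)·(2.8,1.07) + 0.115·(6.55,3.65) = (3.2312,1.3667)
  v2: (1-0.115)·(-1.63,2.32) + 0.115·(-4.75,6.66) = (-1.9888,2.8191)
  v3: (1-0.115)·(-2.34,1.26) + 0.115·(-7.25,4.4) = (-2.9047,1.6211)
  v4: (1-0.115)·(-1.65,-2.33) + 0.115·(-3.95,-3.7) = (-1.9145,-2.4876)
  v5: (1-0.115)·(1.83,-3.24) + 0.115·(2.04,-3.98) = (1.8541,-3.3251)
  v6: (1-0.115)·(3.2,-1.22) + 0.115·(5.24,-1.38) = (3.4346,-1.2384)
Shoelace sum Σ(x_i·y_{i+1} − x_{i+1}·y_i):
  i=1: 3.2312·2.8191 − -1.9888·1.3667 = +11.8273 (running +11.8273)
  i=2: -1.9888·1.6211 − -2.9047·2.8191 = +4.9645 (running +16.7918)
  i=3: -2.9047·-2.4876 − -1.9145·1.6211 = +10.3291 (running +27.1208)
  i=4: -1.9145·-3.3251 − 1.8541·-2.4876 = +10.9782 (running +38.0990)
  i=5: 1.8541·-1.2384 − 3.4346·-3.3251 = +9.1242 (running +47.2232)
  i=6: 3.4346·1.3667 − 3.2312·-1.2384 = +8.6956 (running +55.9189)
Area = |Σ|/2 = |55.9189|/2 = 27.9594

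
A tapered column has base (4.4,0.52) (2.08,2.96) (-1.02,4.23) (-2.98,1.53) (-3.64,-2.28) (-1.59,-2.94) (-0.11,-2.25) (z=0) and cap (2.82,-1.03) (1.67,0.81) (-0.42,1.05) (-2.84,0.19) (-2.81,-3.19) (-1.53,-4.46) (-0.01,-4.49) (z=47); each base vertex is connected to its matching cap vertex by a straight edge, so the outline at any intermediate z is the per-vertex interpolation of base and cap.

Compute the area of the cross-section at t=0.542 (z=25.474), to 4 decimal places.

Area at t=0.542: 27.6813

Cross-section at t=0.542: each vertex is (1-t)·p0[i] + t·p1[i].
  v1: (1-0.542)·(4.4,0.52) + 0.542·(2.82,-1.03) = (3.5436,-0.3201)
  v2: (1-0.542)·(2.08,2.96) + 0.542·(1.67,0.81) = (1.8578,1.7947)
  v3: (1-0.542)·(-1.02,4.23) + 0.542·(-0.42,1.05) = (-0.6948,2.5064)
  v4: (1-0.542)·(-2.98,1.53) + 0.542·(-2.84,0.19) = (-2.9041,0.8037)
  v5: (1-0.542)·(-3.64,-2.28) + 0.542·(-2.81,-3.19) = (-3.1901,-2.7732)
  v6: (1-0.542)·(-1.59,-2.94) + 0.542·(-1.53,-4.46) = (-1.5575,-3.7638)
  v7: (1-0.542)·(-0.11,-2.25) + 0.542·(-0.01,-4.49) = (-0.0558,-3.4641)
Shoelace sum Σ(x_i·y_{i+1} − x_{i+1}·y_i):
  i=1: 3.5436·1.7947 − 1.8578·-0.3201 = +6.9544 (running +6.9544)
  i=2: 1.8578·2.5064 − -0.6948·1.7947 = +5.9034 (running +12.8578)
  i=3: -0.6948·0.8037 − -2.9041·2.5064 = +6.7206 (running +19.5784)
  i=4: -2.9041·-2.7732 − -3.1901·0.8037 = +10.6177 (running +30.1961)
  i=5: -3.1901·-3.7638 − -1.5575·-2.7732 = +7.6879 (running +37.8841)
  i=6: -1.5575·-3.4641 − -0.0558·-3.7638 = +5.1852 (running +43.0693)
  i=7: -0.0558·-0.3201 − 3.5436·-3.4641 = +12.2933 (running +55.3626)
Area = |Σ|/2 = |55.3626|/2 = 27.6813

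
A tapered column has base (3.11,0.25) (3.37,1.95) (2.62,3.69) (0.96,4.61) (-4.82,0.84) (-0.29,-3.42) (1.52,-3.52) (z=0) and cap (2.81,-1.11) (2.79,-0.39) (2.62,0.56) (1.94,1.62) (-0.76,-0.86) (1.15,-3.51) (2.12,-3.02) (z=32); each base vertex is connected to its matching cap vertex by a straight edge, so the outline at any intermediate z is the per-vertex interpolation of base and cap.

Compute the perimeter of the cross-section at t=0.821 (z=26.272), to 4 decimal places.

Cross-section at t=0.821: each vertex is (1-t)·p0[i] + t·p1[i].
  v1: (1-0.821)·(3.11,0.25) + 0.821·(2.81,-1.11) = (2.8637,-0.8666)
  v2: (1-0.821)·(3.37,1.95) + 0.821·(2.79,-0.39) = (2.8938,0.0289)
  v3: (1-0.821)·(2.62,3.69) + 0.821·(2.62,0.56) = (2.6200,1.1203)
  v4: (1-0.821)·(0.96,4.61) + 0.821·(1.94,1.62) = (1.7646,2.1552)
  v5: (1-0.821)·(-4.82,0.84) + 0.821·(-0.76,-0.86) = (-1.4867,-0.5557)
  v6: (1-0.821)·(-0.29,-3.42) + 0.821·(1.15,-3.51) = (0.8922,-3.4939)
  v7: (1-0.821)·(1.52,-3.52) + 0.821·(2.12,-3.02) = (2.0126,-3.1095)
Perimeter = Σ |v_{i+1} − v_i|:
  edge 1→2: √(0.0301² + 0.8954²) = 0.8959 (running 0.8959)
  edge 2→3: √(-0.2738² + 1.0914²) = 1.1252 (running 2.0212)
  edge 3→4: √(-0.8554² + 1.0349²) = 1.3427 (running 3.3639)
  edge 4→5: √(-3.2513² + -2.7109²) = 4.2332 (running 7.5971)
  edge 5→6: √(2.3790² + -2.9382²) = 3.7805 (running 11.3776)
  edge 6→7: √(1.1204² + 0.3844²) = 1.1845 (running 12.5621)
  edge 7→1: √(0.8511² + 2.2429²) = 2.3990 (running 14.9611)
Perimeter = 14.9611

Perimeter at t=0.821: 14.9611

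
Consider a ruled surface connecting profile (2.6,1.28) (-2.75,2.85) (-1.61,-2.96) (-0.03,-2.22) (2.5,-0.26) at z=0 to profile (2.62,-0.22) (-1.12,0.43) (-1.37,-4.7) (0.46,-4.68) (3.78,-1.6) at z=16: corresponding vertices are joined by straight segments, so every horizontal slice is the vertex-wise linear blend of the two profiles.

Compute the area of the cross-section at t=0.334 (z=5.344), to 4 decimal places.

Area at t=0.334: 18.0177

Cross-section at t=0.334: each vertex is (1-t)·p0[i] + t·p1[i].
  v1: (1-0.334)·(2.6,1.28) + 0.334·(2.62,-0.22) = (2.6067,0.7790)
  v2: (1-0.334)·(-2.75,2.85) + 0.334·(-1.12,0.43) = (-2.2056,2.0417)
  v3: (1-0.334)·(-1.61,-2.96) + 0.334·(-1.37,-4.7) = (-1.5298,-3.5412)
  v4: (1-0.334)·(-0.03,-2.22) + 0.334·(0.46,-4.68) = (0.1337,-3.0416)
  v5: (1-0.334)·(2.5,-0.26) + 0.334·(3.78,-1.6) = (2.9275,-0.7076)
Shoelace sum Σ(x_i·y_{i+1} − x_{i+1}·y_i):
  i=1: 2.6067·2.0417 − -2.2056·0.7790 = +7.0403 (running +7.0403)
  i=2: -2.2056·-3.5412 − -1.5298·2.0417 = +10.9338 (running +17.9741)
  i=3: -1.5298·-3.0416 − 0.1337·-3.5412 = +5.1265 (running +23.1006)
  i=4: 0.1337·-0.7076 − 2.9275·-3.0416 = +8.8099 (running +31.9105)
  i=5: 2.9275·0.7790 − 2.6067·-0.7076 = +4.1249 (running +36.0354)
Area = |Σ|/2 = |36.0354|/2 = 18.0177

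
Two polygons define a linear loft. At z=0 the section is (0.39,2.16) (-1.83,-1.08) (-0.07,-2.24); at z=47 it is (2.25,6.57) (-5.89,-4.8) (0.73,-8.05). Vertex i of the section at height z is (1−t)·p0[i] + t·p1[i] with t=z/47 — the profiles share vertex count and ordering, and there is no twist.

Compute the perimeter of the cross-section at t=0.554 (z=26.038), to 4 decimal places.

Perimeter at t=0.554: 24.6341

Cross-section at t=0.554: each vertex is (1-t)·p0[i] + t·p1[i].
  v1: (1-0.554)·(0.39,2.16) + 0.554·(2.25,6.57) = (1.4204,4.6031)
  v2: (1-0.554)·(-1.83,-1.08) + 0.554·(-5.89,-4.8) = (-4.0792,-3.1409)
  v3: (1-0.554)·(-0.07,-2.24) + 0.554·(0.73,-8.05) = (0.3732,-5.4587)
Perimeter = Σ |v_{i+1} − v_i|:
  edge 1→2: √(-5.4997² + -7.7440²) = 9.4982 (running 9.4982)
  edge 2→3: √(4.4524² + -2.3179²) = 5.0196 (running 14.5179)
  edge 3→1: √(1.0472² + 10.0619²) = 10.1162 (running 24.6341)
Perimeter = 24.6341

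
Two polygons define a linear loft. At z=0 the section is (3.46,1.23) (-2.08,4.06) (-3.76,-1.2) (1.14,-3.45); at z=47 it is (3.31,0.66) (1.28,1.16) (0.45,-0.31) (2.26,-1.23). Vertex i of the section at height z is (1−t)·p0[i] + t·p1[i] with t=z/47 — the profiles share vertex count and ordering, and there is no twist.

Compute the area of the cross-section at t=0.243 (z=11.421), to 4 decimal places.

Area at t=0.243: 22.0767

Cross-section at t=0.243: each vertex is (1-t)·p0[i] + t·p1[i].
  v1: (1-0.243)·(3.46,1.23) + 0.243·(3.31,0.66) = (3.4235,1.0915)
  v2: (1-0.243)·(-2.08,4.06) + 0.243·(1.28,1.16) = (-1.2635,3.3553)
  v3: (1-0.243)·(-3.76,-1.2) + 0.243·(0.45,-0.31) = (-2.7370,-0.9837)
  v4: (1-0.243)·(1.14,-3.45) + 0.243·(2.26,-1.23) = (1.4122,-2.9105)
Shoelace sum Σ(x_i·y_{i+1} − x_{i+1}·y_i):
  i=1: 3.4235·3.3553 − -1.2635·1.0915 = +12.8662 (running +12.8662)
  i=2: -1.2635·-0.9837 − -2.7370·3.3553 = +10.4263 (running +23.2925)
  i=3: -2.7370·-2.9105 − 1.4122·-0.9837 = +9.3552 (running +32.6477)
  i=4: 1.4122·1.0915 − 3.4235·-2.9105 = +11.5057 (running +44.1535)
Area = |Σ|/2 = |44.1535|/2 = 22.0767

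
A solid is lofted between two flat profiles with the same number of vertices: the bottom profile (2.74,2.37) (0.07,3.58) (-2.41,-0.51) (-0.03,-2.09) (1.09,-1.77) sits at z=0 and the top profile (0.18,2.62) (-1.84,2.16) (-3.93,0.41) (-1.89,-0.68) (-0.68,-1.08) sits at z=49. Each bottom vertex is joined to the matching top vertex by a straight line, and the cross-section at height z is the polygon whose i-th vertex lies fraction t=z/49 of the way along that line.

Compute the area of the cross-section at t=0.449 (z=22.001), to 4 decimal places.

Cross-section at t=0.449: each vertex is (1-t)·p0[i] + t·p1[i].
  v1: (1-0.449)·(2.74,2.37) + 0.449·(0.18,2.62) = (1.5906,2.4822)
  v2: (1-0.449)·(0.07,3.58) + 0.449·(-1.84,2.16) = (-0.7876,2.9424)
  v3: (1-0.449)·(-2.41,-0.51) + 0.449·(-3.93,0.41) = (-3.0925,-0.0969)
  v4: (1-0.449)·(-0.03,-2.09) + 0.449·(-1.89,-0.68) = (-0.8651,-1.4569)
  v5: (1-0.449)·(1.09,-1.77) + 0.449·(-0.68,-1.08) = (0.2953,-1.4602)
Shoelace sum Σ(x_i·y_{i+1} − x_{i+1}·y_i):
  i=1: 1.5906·2.9424 − -0.7876·2.4822 = +6.6351 (running +6.6351)
  i=2: -0.7876·-0.0969 − -3.0925·2.9424 = +9.1757 (running +15.8108)
  i=3: -3.0925·-1.4569 − -0.8651·-0.0969 = +4.4216 (running +20.2324)
  i=4: -0.8651·-1.4602 − 0.2953·-1.4569 = +1.6935 (running +21.9259)
  i=5: 0.2953·2.4822 − 1.5906·-1.4602 = +3.0555 (running +24.9813)
Area = |Σ|/2 = |24.9813|/2 = 12.4907

Area at t=0.449: 12.4907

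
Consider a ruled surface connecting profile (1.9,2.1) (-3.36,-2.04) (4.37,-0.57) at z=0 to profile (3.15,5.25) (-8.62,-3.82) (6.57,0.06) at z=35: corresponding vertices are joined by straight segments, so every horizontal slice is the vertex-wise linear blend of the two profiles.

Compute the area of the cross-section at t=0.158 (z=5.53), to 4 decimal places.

Area at t=0.158: 16.0912

Cross-section at t=0.158: each vertex is (1-t)·p0[i] + t·p1[i].
  v1: (1-0.158)·(1.9,2.1) + 0.158·(3.15,5.25) = (2.0975,2.5977)
  v2: (1-0.158)·(-3.36,-2.04) + 0.158·(-8.62,-3.82) = (-4.1911,-2.3212)
  v3: (1-0.158)·(4.37,-0.57) + 0.158·(6.57,0.06) = (4.7176,-0.4705)
Shoelace sum Σ(x_i·y_{i+1} − x_{i+1}·y_i):
  i=1: 2.0975·-2.3212 − -4.1911·2.5977 = +6.0184 (running +6.0184)
  i=2: -4.1911·-0.4705 − 4.7176·-2.3212 = +12.9224 (running +18.9408)
  i=3: 4.7176·2.5977 − 2.0975·-0.4705 = +13.2417 (running +32.1825)
Area = |Σ|/2 = |32.1825|/2 = 16.0912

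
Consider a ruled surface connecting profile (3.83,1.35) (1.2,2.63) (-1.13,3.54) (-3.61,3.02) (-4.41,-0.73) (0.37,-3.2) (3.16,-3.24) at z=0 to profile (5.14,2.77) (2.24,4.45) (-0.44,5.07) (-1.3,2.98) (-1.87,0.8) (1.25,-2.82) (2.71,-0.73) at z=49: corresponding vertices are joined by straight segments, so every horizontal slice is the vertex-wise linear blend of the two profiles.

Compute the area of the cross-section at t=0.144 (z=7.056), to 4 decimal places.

Area at t=0.144: 39.1583

Cross-section at t=0.144: each vertex is (1-t)·p0[i] + t·p1[i].
  v1: (1-0.144)·(3.83,1.35) + 0.144·(5.14,2.77) = (4.0186,1.5545)
  v2: (1-0.144)·(1.2,2.63) + 0.144·(2.24,4.45) = (1.3498,2.8921)
  v3: (1-0.144)·(-1.13,3.54) + 0.144·(-0.44,5.07) = (-1.0306,3.7603)
  v4: (1-0.144)·(-3.61,3.02) + 0.144·(-1.3,2.98) = (-3.2774,3.0142)
  v5: (1-0.144)·(-4.41,-0.73) + 0.144·(-1.87,0.8) = (-4.0442,-0.5097)
  v6: (1-0.144)·(0.37,-3.2) + 0.144·(1.25,-2.82) = (0.4967,-3.1453)
  v7: (1-0.144)·(3.16,-3.24) + 0.144·(2.71,-0.73) = (3.0952,-2.8786)
Shoelace sum Σ(x_i·y_{i+1} − x_{i+1}·y_i):
  i=1: 4.0186·2.8921 − 1.3498·1.5545 = +9.5241 (running +9.5241)
  i=2: 1.3498·3.7603 − -1.0306·2.8921 = +8.0562 (running +17.5803)
  i=3: -1.0306·3.0142 − -3.2774·3.7603 = +9.2173 (running +26.7976)
  i=4: -3.2774·-0.5097 − -4.0442·3.0142 = +13.8607 (running +40.6583)
  i=5: -4.0442·-3.1453 − 0.4967·-0.5097 = +12.9734 (running +53.6318)
  i=6: 0.4967·-2.8786 − 3.0952·-3.1453 = +8.3054 (running +61.9372)
  i=7: 3.0952·1.5545 − 4.0186·-2.8786 = +16.3793 (running +78.3165)
Area = |Σ|/2 = |78.3165|/2 = 39.1583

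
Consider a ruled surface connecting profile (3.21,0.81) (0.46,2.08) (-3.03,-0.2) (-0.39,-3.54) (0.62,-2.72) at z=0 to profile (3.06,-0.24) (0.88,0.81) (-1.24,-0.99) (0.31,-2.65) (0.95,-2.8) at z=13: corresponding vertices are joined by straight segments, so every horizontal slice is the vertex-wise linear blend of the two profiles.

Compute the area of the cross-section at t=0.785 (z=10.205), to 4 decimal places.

Area at t=0.785: 9.9332

Cross-section at t=0.785: each vertex is (1-t)·p0[i] + t·p1[i].
  v1: (1-0.785)·(3.21,0.81) + 0.785·(3.06,-0.24) = (3.0923,-0.0143)
  v2: (1-0.785)·(0.46,2.08) + 0.785·(0.88,0.81) = (0.7897,1.0831)
  v3: (1-0.785)·(-3.03,-0.2) + 0.785·(-1.24,-0.99) = (-1.6248,-0.8202)
  v4: (1-0.785)·(-0.39,-3.54) + 0.785·(0.31,-2.65) = (0.1595,-2.8413)
  v5: (1-0.785)·(0.62,-2.72) + 0.785·(0.95,-2.8) = (0.8790,-2.7828)
Shoelace sum Σ(x_i·y_{i+1} − x_{i+1}·y_i):
  i=1: 3.0923·1.0831 − 0.7897·-0.0143 = +3.3603 (running +3.3603)
  i=2: 0.7897·-0.8202 − -1.6248·1.0831 = +1.1121 (running +4.4724)
  i=3: -1.6248·-2.8413 − 0.1595·-0.8202 = +4.7476 (running +9.2200)
  i=4: 0.1595·-2.7828 − 0.8790·-2.8413 = +2.0538 (running +11.2738)
  i=5: 0.8790·-0.0143 − 3.0923·-2.7828 = +8.5926 (running +19.8664)
Area = |Σ|/2 = |19.8664|/2 = 9.9332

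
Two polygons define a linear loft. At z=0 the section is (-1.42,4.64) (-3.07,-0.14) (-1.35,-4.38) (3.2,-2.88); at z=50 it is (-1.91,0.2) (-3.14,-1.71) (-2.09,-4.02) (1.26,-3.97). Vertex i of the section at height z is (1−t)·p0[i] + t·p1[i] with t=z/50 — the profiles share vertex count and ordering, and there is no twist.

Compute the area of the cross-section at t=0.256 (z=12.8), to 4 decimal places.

Cross-section at t=0.256: each vertex is (1-t)·p0[i] + t·p1[i].
  v1: (1-0.256)·(-1.42,4.64) + 0.256·(-1.91,0.2) = (-1.5454,3.5034)
  v2: (1-0.256)·(-3.07,-0.14) + 0.256·(-3.14,-1.71) = (-3.0879,-0.5419)
  v3: (1-0.256)·(-1.35,-4.38) + 0.256·(-2.09,-4.02) = (-1.5394,-4.2878)
  v4: (1-0.256)·(3.2,-2.88) + 0.256·(1.26,-3.97) = (2.7034,-3.1590)
Shoelace sum Σ(x_i·y_{i+1} − x_{i+1}·y_i):
  i=1: -1.5454·-0.5419 − -3.0879·3.5034 = +11.6556 (running +11.6556)
  i=2: -3.0879·-4.2878 − -1.5394·-0.5419 = +12.4063 (running +24.0619)
  i=3: -1.5394·-3.1590 − 2.7034·-4.2878 = +16.4547 (running +40.5166)
  i=4: 2.7034·3.5034 − -1.5454·-3.1590 = +4.5887 (running +45.1053)
Area = |Σ|/2 = |45.1053|/2 = 22.5527

Area at t=0.256: 22.5527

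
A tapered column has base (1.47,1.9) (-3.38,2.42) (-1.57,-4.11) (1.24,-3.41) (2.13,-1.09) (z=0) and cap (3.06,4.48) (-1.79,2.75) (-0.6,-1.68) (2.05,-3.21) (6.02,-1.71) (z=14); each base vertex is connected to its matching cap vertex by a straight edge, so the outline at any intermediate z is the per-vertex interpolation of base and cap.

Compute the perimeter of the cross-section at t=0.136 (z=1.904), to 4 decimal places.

Cross-section at t=0.136: each vertex is (1-t)·p0[i] + t·p1[i].
  v1: (1-0.136)·(1.47,1.9) + 0.136·(3.06,4.48) = (1.6862,2.2509)
  v2: (1-0.136)·(-3.38,2.42) + 0.136·(-1.79,2.75) = (-3.1638,2.4649)
  v3: (1-0.136)·(-1.57,-4.11) + 0.136·(-0.6,-1.68) = (-1.4381,-3.7795)
  v4: (1-0.136)·(1.24,-3.41) + 0.136·(2.05,-3.21) = (1.3502,-3.3828)
  v5: (1-0.136)·(2.13,-1.09) + 0.136·(6.02,-1.71) = (2.6590,-1.1743)
Perimeter = Σ |v_{i+1} − v_i|:
  edge 1→2: √(-4.8500² + 0.2140²) = 4.8547 (running 4.8547)
  edge 2→3: √(1.7257² + -6.2444²) = 6.4785 (running 11.3332)
  edge 3→4: √(2.7882² + 0.3967²) = 2.8163 (running 14.1495)
  edge 4→5: √(1.3089² + 2.2085²) = 2.5672 (running 16.7167)
  edge 5→1: √(-0.9728² + 3.4252²) = 3.5607 (running 20.2774)
Perimeter = 20.2774

Perimeter at t=0.136: 20.2774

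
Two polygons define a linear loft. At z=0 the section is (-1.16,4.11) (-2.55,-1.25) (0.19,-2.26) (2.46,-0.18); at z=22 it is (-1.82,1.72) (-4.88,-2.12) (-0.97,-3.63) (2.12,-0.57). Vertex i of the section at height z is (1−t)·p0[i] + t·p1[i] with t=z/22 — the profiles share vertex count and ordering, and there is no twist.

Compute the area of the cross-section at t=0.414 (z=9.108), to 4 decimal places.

Area at t=0.414: 18.0742

Cross-section at t=0.414: each vertex is (1-t)·p0[i] + t·p1[i].
  v1: (1-0.414)·(-1.16,4.11) + 0.414·(-1.82,1.72) = (-1.4332,3.1205)
  v2: (1-0.414)·(-2.55,-1.25) + 0.414·(-4.88,-2.12) = (-3.5146,-1.6102)
  v3: (1-0.414)·(0.19,-2.26) + 0.414·(-0.97,-3.63) = (-0.2902,-2.8272)
  v4: (1-0.414)·(2.46,-0.18) + 0.414·(2.12,-0.57) = (2.3192,-0.3415)
Shoelace sum Σ(x_i·y_{i+1} − x_{i+1}·y_i):
  i=1: -1.4332·-1.6102 − -3.5146·3.1205 = +13.2753 (running +13.2753)
  i=2: -3.5146·-2.8272 − -0.2902·-1.6102 = +9.4691 (running +22.7444)
  i=3: -0.2902·-0.3415 − 2.3192·-2.8272 = +6.6560 (running +29.4004)
  i=4: 2.3192·3.1205 − -1.4332·-0.3415 = +6.7479 (running +36.1483)
Area = |Σ|/2 = |36.1483|/2 = 18.0742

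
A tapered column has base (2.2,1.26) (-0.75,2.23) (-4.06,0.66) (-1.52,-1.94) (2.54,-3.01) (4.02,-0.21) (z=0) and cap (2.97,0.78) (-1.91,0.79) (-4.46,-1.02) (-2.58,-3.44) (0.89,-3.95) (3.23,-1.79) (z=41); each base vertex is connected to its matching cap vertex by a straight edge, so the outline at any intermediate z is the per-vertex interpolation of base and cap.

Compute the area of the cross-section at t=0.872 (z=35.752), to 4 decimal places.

Area at t=0.872: 26.8270

Cross-section at t=0.872: each vertex is (1-t)·p0[i] + t·p1[i].
  v1: (1-0.872)·(2.2,1.26) + 0.872·(2.97,0.78) = (2.8714,0.8414)
  v2: (1-0.872)·(-0.75,2.23) + 0.872·(-1.91,0.79) = (-1.7615,0.9743)
  v3: (1-0.872)·(-4.06,0.66) + 0.872·(-4.46,-1.02) = (-4.4088,-0.8050)
  v4: (1-0.872)·(-1.52,-1.94) + 0.872·(-2.58,-3.44) = (-2.4443,-3.2480)
  v5: (1-0.872)·(2.54,-3.01) + 0.872·(0.89,-3.95) = (1.1012,-3.8297)
  v6: (1-0.872)·(4.02,-0.21) + 0.872·(3.23,-1.79) = (3.3311,-1.5878)
Shoelace sum Σ(x_i·y_{i+1} − x_{i+1}·y_i):
  i=1: 2.8714·0.9743 − -1.7615·0.8414 = +4.2799 (running +4.2799)
  i=2: -1.7615·-0.8050 − -4.4088·0.9743 = +5.7135 (running +9.9934)
  i=3: -4.4088·-3.2480 − -2.4443·-0.8050 = +12.3522 (running +22.3457)
  i=4: -2.4443·-3.8297 − 1.1012·-3.2480 = +12.9377 (running +35.2833)
  i=5: 1.1012·-1.5878 − 3.3311·-3.8297 = +11.0087 (running +46.2920)
  i=6: 3.3311·0.8414 − 2.8714·-1.5878 = +7.3621 (running +53.6541)
Area = |Σ|/2 = |53.6541|/2 = 26.8270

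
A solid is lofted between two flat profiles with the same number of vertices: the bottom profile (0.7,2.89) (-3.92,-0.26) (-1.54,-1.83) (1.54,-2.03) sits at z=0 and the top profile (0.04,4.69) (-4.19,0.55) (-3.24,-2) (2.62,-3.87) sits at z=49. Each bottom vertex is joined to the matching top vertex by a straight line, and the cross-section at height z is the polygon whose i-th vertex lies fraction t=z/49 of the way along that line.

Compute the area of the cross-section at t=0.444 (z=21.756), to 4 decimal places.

Area at t=0.444: 20.9307

Cross-section at t=0.444: each vertex is (1-t)·p0[i] + t·p1[i].
  v1: (1-0.444)·(0.7,2.89) + 0.444·(0.04,4.69) = (0.4070,3.6892)
  v2: (1-0.444)·(-3.92,-0.26) + 0.444·(-4.19,0.55) = (-4.0399,0.0996)
  v3: (1-0.444)·(-1.54,-1.83) + 0.444·(-3.24,-2) = (-2.2948,-1.9055)
  v4: (1-0.444)·(1.54,-2.03) + 0.444·(2.62,-3.87) = (2.0195,-2.8470)
Shoelace sum Σ(x_i·y_{i+1} − x_{i+1}·y_i):
  i=1: 0.4070·0.0996 − -4.0399·3.6892 = +14.9445 (running +14.9445)
  i=2: -4.0399·-1.9055 − -2.2948·0.0996 = +7.9266 (running +22.8710)
  i=3: -2.2948·-2.8470 − 2.0195·-1.9055 = +10.3814 (running +33.2524)
  i=4: 2.0195·3.6892 − 0.4070·-2.8470 = +8.6090 (running +41.8614)
Area = |Σ|/2 = |41.8614|/2 = 20.9307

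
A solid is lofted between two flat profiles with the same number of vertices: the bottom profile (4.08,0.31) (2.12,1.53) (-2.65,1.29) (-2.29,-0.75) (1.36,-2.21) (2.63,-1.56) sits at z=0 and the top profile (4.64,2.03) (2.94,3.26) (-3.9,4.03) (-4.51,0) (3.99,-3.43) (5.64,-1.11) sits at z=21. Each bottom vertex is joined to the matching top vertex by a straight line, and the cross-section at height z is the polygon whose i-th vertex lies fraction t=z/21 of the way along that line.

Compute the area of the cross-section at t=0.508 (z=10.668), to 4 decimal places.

Cross-section at t=0.508: each vertex is (1-t)·p0[i] + t·p1[i].
  v1: (1-0.508)·(4.08,0.31) + 0.508·(4.64,2.03) = (4.3645,1.1838)
  v2: (1-0.508)·(2.12,1.53) + 0.508·(2.94,3.26) = (2.5366,2.4088)
  v3: (1-0.508)·(-2.65,1.29) + 0.508·(-3.9,4.03) = (-3.2850,2.6819)
  v4: (1-0.508)·(-2.29,-0.75) + 0.508·(-4.51,0) = (-3.4178,-0.3690)
  v5: (1-0.508)·(1.36,-2.21) + 0.508·(3.99,-3.43) = (2.6960,-2.8298)
  v6: (1-0.508)·(2.63,-1.56) + 0.508·(5.64,-1.11) = (4.1591,-1.3314)
Shoelace sum Σ(x_i·y_{i+1} − x_{i+1}·y_i):
  i=1: 4.3645·2.4088 − 2.5366·1.1838 = +7.5107 (running +7.5107)
  i=2: 2.5366·2.6819 − -3.2850·2.4088 = +14.7159 (running +22.2265)
  i=3: -3.2850·-0.3690 − -3.4178·2.6819 = +10.3783 (running +32.6049)
  i=4: -3.4178·-2.8298 − 2.6960·-0.3690 = +10.6663 (running +43.2711)
  i=5: 2.6960·-1.3314 − 4.1591·-2.8298 = +8.1797 (running +51.4508)
  i=6: 4.1591·1.1838 − 4.3645·-1.3314 = +10.7342 (running +62.1851)
Area = |Σ|/2 = |62.1851|/2 = 31.0925

Area at t=0.508: 31.0925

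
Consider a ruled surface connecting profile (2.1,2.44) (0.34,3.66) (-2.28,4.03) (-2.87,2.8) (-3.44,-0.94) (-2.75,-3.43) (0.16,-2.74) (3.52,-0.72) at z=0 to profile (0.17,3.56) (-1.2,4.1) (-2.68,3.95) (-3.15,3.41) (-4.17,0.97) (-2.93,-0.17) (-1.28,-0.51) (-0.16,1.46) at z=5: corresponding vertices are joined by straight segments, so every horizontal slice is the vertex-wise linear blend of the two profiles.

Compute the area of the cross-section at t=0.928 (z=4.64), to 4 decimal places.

Cross-section at t=0.928: each vertex is (1-t)·p0[i] + t·p1[i].
  v1: (1-0.928)·(2.1,2.44) + 0.928·(0.17,3.56) = (0.3090,3.4794)
  v2: (1-0.928)·(0.34,3.66) + 0.928·(-1.2,4.1) = (-1.0891,4.0683)
  v3: (1-0.928)·(-2.28,4.03) + 0.928·(-2.68,3.95) = (-2.6512,3.9558)
  v4: (1-0.928)·(-2.87,2.8) + 0.928·(-3.15,3.41) = (-3.1298,3.3661)
  v5: (1-0.928)·(-3.44,-0.94) + 0.928·(-4.17,0.97) = (-4.1174,0.8325)
  v6: (1-0.928)·(-2.75,-3.43) + 0.928·(-2.93,-0.17) = (-2.9170,-0.4047)
  v7: (1-0.928)·(0.16,-2.74) + 0.928·(-1.28,-0.51) = (-1.1763,-0.6706)
  v8: (1-0.928)·(3.52,-0.72) + 0.928·(-0.16,1.46) = (0.1050,1.3030)
Shoelace sum Σ(x_i·y_{i+1} − x_{i+1}·y_i):
  i=1: 0.3090·4.0683 − -1.0891·3.4794 = +5.0464 (running +5.0464)
  i=2: -1.0891·3.9558 − -2.6512·4.0683 = +6.4776 (running +11.5240)
  i=3: -2.6512·3.3661 − -3.1298·3.9558 = +3.4567 (running +14.9808)
  i=4: -3.1298·0.8325 − -4.1174·3.3661 = +11.2541 (running +26.2349)
  i=5: -4.1174·-0.4047 − -2.9170·0.8325 = +4.0948 (running +30.3297)
  i=6: -2.9170·-0.6706 − -1.1763·-0.4047 = +1.4800 (running +31.8096)
  i=7: -1.1763·1.3030 − 0.1050·-0.6706 = -1.4624 (running +30.3472)
  i=8: 0.1050·3.4794 − 0.3090·1.3030 = -0.0374 (running +30.3098)
Area = |Σ|/2 = |30.3098|/2 = 15.1549

Area at t=0.928: 15.1549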